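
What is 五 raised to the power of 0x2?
Convert 五 (Chinese numeral) → 5 (decimal)
Convert 0x2 (hexadecimal) → 2 (decimal)
Compute 5 ^ 2 = 25
25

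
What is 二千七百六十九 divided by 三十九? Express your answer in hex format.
Convert 二千七百六十九 (Chinese numeral) → 2×1000 + 7×100 + 6×10 + 9 = 2769 (decimal)
Convert 三十九 (Chinese numeral) → 3×10 + 9 = 39 (decimal)
Compute 2769 ÷ 39 = 71
Convert 71 (decimal) → 71 = 4×16 + 7 → 0x47 (hexadecimal)
0x47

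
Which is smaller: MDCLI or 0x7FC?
Convert MDCLI (Roman numeral) → 1000 + 500 + 100 + 50 + 1 = 1651 (decimal)
Convert 0x7FC (hexadecimal) → 7×256 + 15×16 + 12 = 2044 (decimal)
Compare 1651 vs 2044: smaller = 1651
1651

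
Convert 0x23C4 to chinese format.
Convert 0x23C4 (hexadecimal) → 2×4096 + 3×256 + 12×16 + 4 = 9156 (decimal)
Convert 9156 (decimal) → 9156 = 9×1000 + 1×100 + 5×10 + 6 → 九千一百五十六 (Chinese numeral)
九千一百五十六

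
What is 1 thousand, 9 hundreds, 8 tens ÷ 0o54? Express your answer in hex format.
Convert 1 thousand, 9 hundreds, 8 tens (place-value notation) → 1×1000 + 9×100 + 8×10 = 1980 (decimal)
Convert 0o54 (octal) → 5×8 + 4 = 44 (decimal)
Compute 1980 ÷ 44 = 45
Convert 45 (decimal) → 45 = 2×16 + 13 → 0x2D (hexadecimal)
0x2D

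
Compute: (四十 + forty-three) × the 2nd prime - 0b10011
Convert 四十 (Chinese numeral) → 4×10 = 40 (decimal)
Convert forty-three (English words) → 43 (decimal)
Convert the 2nd prime (prime index) → 3 (decimal)
Convert 0b10011 (binary) → 16 + 2 + 1 = 19 (decimal)
Expression in decimal: (40 + 43) × 3 - 19
Parentheses first: 40 + 43 = 83
Multiply: 83 × 3 = 249
Subtract: 249 - 19 = 230
230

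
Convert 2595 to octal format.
Convert 2595 (decimal) → 2595 = 5×512 + 4×8 + 3 → 0o5043 (octal)
0o5043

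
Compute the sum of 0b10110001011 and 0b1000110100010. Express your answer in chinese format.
Convert 0b10110001011 (binary) → 1024 + 256 + 128 + 8 + 2 + 1 = 1419 (decimal)
Convert 0b1000110100010 (binary) → 4096 + 256 + 128 + 32 + 2 = 4514 (decimal)
Compute 1419 + 4514 = 5933
Convert 5933 (decimal) → 5933 = 5×1000 + 9×100 + 3×10 + 3 → 五千九百三十三 (Chinese numeral)
五千九百三十三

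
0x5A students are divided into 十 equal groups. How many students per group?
Convert 0x5A (hexadecimal) → 5×16 + 10 = 90 (decimal)
Convert 十 (Chinese numeral) → 1×10 = 10 (decimal)
Compute 90 ÷ 10 = 9
9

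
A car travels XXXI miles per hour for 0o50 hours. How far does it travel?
Convert XXXI (Roman numeral) → 10 + 10 + 10 + 1 = 31 (decimal)
Convert 0o50 (octal) → 5×8 = 40 (decimal)
Compute 31 × 40 = 1240
1240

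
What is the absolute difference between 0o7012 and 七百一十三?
Convert 0o7012 (octal) → 7×512 + 1×8 + 2 = 3594 (decimal)
Convert 七百一十三 (Chinese numeral) → 7×100 + 1×10 + 3 = 713 (decimal)
Compute |3594 - 713| = 2881
2881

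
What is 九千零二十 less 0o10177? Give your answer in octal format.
Convert 九千零二十 (Chinese numeral) → 9×1000 + 2×10 = 9020 (decimal)
Convert 0o10177 (octal) → 1×4096 + 1×64 + 7×8 + 7 = 4223 (decimal)
Compute 9020 - 4223 = 4797
Convert 4797 (decimal) → 4797 = 1×4096 + 1×512 + 2×64 + 7×8 + 5 → 0o11275 (octal)
0o11275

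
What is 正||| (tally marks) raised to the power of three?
Convert 正||| (tally marks) → 5 + 3 = 8 (decimal)
Convert three (English words) → 3 (decimal)
Compute 8 ^ 3 = 512
512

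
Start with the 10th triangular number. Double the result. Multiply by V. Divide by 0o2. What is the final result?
Convert the 10th triangular number (triangular index) → 10×11/2 = 55 (decimal)
Start: 55
55 × 2 = 110
Convert V (Roman numeral) → 5 (decimal)
110 × 5 = 550
Convert 0o2 (octal) → 2 (decimal)
550 ÷ 2 = 275
275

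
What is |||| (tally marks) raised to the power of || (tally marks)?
Convert |||| (tally marks) → 4 (decimal)
Convert || (tally marks) → 2 (decimal)
Compute 4 ^ 2 = 16
16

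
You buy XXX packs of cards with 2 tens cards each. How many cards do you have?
Convert 2 tens (place-value notation) → 2×10 = 20 (decimal)
Convert XXX (Roman numeral) → 10 + 10 + 10 = 30 (decimal)
Compute 20 × 30 = 600
600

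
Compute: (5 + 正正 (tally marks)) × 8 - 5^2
Convert 正正 (tally marks) → 5 + 5 = 10 (decimal)
Convert 5^2 (power) → 25 (decimal)
Expression in decimal: (5 + 10) × 8 - 25
Parentheses first: 5 + 10 = 15
Multiply: 15 × 8 = 120
Subtract: 120 - 25 = 95
95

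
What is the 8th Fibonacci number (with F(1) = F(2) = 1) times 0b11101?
Convert the 8th Fibonacci number (with F(1) = F(2) = 1) (Fibonacci index) → 1, 1, 2, 3, 5, 8, 13, 21 → 21 (decimal)
Convert 0b11101 (binary) → 16 + 8 + 4 + 1 = 29 (decimal)
Compute 21 × 29 = 609
609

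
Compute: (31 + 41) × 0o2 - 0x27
Convert 0o2 (octal) → 2 (decimal)
Convert 0x27 (hexadecimal) → 2×16 + 7 = 39 (decimal)
Expression in decimal: (31 + 41) × 2 - 39
Parentheses first: 31 + 41 = 72
Multiply: 72 × 2 = 144
Subtract: 144 - 39 = 105
105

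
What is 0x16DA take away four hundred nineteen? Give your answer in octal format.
Convert 0x16DA (hexadecimal) → 1×4096 + 6×256 + 13×16 + 10 = 5850 (decimal)
Convert four hundred nineteen (English words) → 4×100 + 19 = 419 (decimal)
Compute 5850 - 419 = 5431
Convert 5431 (decimal) → 5431 = 1×4096 + 2×512 + 4×64 + 6×8 + 7 → 0o12467 (octal)
0o12467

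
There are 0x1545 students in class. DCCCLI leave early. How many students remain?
Convert 0x1545 (hexadecimal) → 1×4096 + 5×256 + 4×16 + 5 = 5445 (decimal)
Convert DCCCLI (Roman numeral) → 500 + 100 + 100 + 100 + 50 + 1 = 851 (decimal)
Compute 5445 - 851 = 4594
4594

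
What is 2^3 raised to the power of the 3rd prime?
Convert 2^3 (power) → 8 (decimal)
Convert the 3rd prime (prime index) → 5 (decimal)
Compute 8 ^ 5 = 32768
32768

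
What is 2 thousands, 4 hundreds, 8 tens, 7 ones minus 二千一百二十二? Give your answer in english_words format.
Convert 2 thousands, 4 hundreds, 8 tens, 7 ones (place-value notation) → 2×1000 + 4×100 + 8×10 + 7 = 2487 (decimal)
Convert 二千一百二十二 (Chinese numeral) → 2×1000 + 1×100 + 2×10 + 2 = 2122 (decimal)
Compute 2487 - 2122 = 365
Convert 365 (decimal) → 365 = 3×100 + 65 → three hundred sixty-five (English words)
three hundred sixty-five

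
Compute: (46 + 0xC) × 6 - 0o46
Convert 0xC (hexadecimal) → 12 (decimal)
Convert 0o46 (octal) → 4×8 + 6 = 38 (decimal)
Expression in decimal: (46 + 12) × 6 - 38
Parentheses first: 46 + 12 = 58
Multiply: 58 × 6 = 348
Subtract: 348 - 38 = 310
310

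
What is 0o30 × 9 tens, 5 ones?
Convert 0o30 (octal) → 3×8 = 24 (decimal)
Convert 9 tens, 5 ones (place-value notation) → 9×10 + 5 = 95 (decimal)
Compute 24 × 95 = 2280
2280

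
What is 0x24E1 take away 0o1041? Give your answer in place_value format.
Convert 0x24E1 (hexadecimal) → 2×4096 + 4×256 + 14×16 + 1 = 9441 (decimal)
Convert 0o1041 (octal) → 1×512 + 4×8 + 1 = 545 (decimal)
Compute 9441 - 545 = 8896
Convert 8896 (decimal) → 8896 = 8×1000 + 8×100 + 9×10 + 6 → 8 thousands, 8 hundreds, 9 tens, 6 ones (place-value notation)
8 thousands, 8 hundreds, 9 tens, 6 ones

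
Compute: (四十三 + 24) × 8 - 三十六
Convert 四十三 (Chinese numeral) → 4×10 + 3 = 43 (decimal)
Convert 三十六 (Chinese numeral) → 3×10 + 6 = 36 (decimal)
Expression in decimal: (43 + 24) × 8 - 36
Parentheses first: 43 + 24 = 67
Multiply: 67 × 8 = 536
Subtract: 536 - 36 = 500
500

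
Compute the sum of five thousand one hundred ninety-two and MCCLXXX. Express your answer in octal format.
Convert five thousand one hundred ninety-two (English words) → 5×1000 + 1×100 + 92 = 5192 (decimal)
Convert MCCLXXX (Roman numeral) → 1000 + 100 + 100 + 50 + 10 + 10 + 10 = 1280 (decimal)
Compute 5192 + 1280 = 6472
Convert 6472 (decimal) → 6472 = 1×4096 + 4×512 + 5×64 + 1×8 → 0o14510 (octal)
0o14510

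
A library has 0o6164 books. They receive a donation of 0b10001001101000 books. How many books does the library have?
Convert 0o6164 (octal) → 6×512 + 1×64 + 6×8 + 4 = 3188 (decimal)
Convert 0b10001001101000 (binary) → 8192 + 512 + 64 + 32 + 8 = 8808 (decimal)
Compute 3188 + 8808 = 11996
11996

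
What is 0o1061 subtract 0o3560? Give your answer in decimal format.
Convert 0o1061 (octal) → 1×512 + 6×8 + 1 = 561 (decimal)
Convert 0o3560 (octal) → 3×512 + 5×64 + 6×8 = 1904 (decimal)
Compute 561 - 1904 = -1343
-1343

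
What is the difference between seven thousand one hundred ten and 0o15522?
Convert seven thousand one hundred ten (English words) → 7×1000 + 1×100 + 10 = 7110 (decimal)
Convert 0o15522 (octal) → 1×4096 + 5×512 + 5×64 + 2×8 + 2 = 6994 (decimal)
Difference: |7110 - 6994| = 116
116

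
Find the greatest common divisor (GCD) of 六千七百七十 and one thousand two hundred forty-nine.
Convert 六千七百七十 (Chinese numeral) → 6×1000 + 7×100 + 7×10 = 6770 (decimal)
Convert one thousand two hundred forty-nine (English words) → 1×1000 + 2×100 + 49 = 1249 (decimal)
Compute gcd(6770, 1249) = 1
1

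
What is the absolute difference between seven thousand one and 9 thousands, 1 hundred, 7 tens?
Convert seven thousand one (English words) → 7×1000 + 1 = 7001 (decimal)
Convert 9 thousands, 1 hundred, 7 tens (place-value notation) → 9×1000 + 1×100 + 7×10 = 9170 (decimal)
Compute |7001 - 9170| = 2169
2169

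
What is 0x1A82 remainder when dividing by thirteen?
Convert 0x1A82 (hexadecimal) → 1×4096 + 10×256 + 8×16 + 2 = 6786 (decimal)
Convert thirteen (English words) → 13 (decimal)
Compute 6786 mod 13 = 0
0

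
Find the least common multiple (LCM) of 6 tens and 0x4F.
Convert 6 tens (place-value notation) → 6×10 = 60 (decimal)
Convert 0x4F (hexadecimal) → 4×16 + 15 = 79 (decimal)
Compute lcm(60, 79) = 4740
4740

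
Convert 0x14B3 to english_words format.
Convert 0x14B3 (hexadecimal) → 1×4096 + 4×256 + 11×16 + 3 = 5299 (decimal)
Convert 5299 (decimal) → 5299 = 5×1000 + 2×100 + 99 → five thousand two hundred ninety-nine (English words)
five thousand two hundred ninety-nine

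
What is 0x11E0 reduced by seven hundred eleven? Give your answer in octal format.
Convert 0x11E0 (hexadecimal) → 1×4096 + 1×256 + 14×16 = 4576 (decimal)
Convert seven hundred eleven (English words) → 7×100 + 11 = 711 (decimal)
Compute 4576 - 711 = 3865
Convert 3865 (decimal) → 3865 = 7×512 + 4×64 + 3×8 + 1 → 0o7431 (octal)
0o7431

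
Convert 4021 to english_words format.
Convert 4021 (decimal) → 4021 = 4×1000 + 21 → four thousand twenty-one (English words)
four thousand twenty-one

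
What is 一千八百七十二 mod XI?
Convert 一千八百七十二 (Chinese numeral) → 1×1000 + 8×100 + 7×10 + 2 = 1872 (decimal)
Convert XI (Roman numeral) → 10 + 1 = 11 (decimal)
Compute 1872 mod 11 = 2
2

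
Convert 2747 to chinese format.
Convert 2747 (decimal) → 2747 = 2×1000 + 7×100 + 4×10 + 7 → 二千七百四十七 (Chinese numeral)
二千七百四十七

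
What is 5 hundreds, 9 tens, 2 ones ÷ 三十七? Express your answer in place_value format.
Convert 5 hundreds, 9 tens, 2 ones (place-value notation) → 5×100 + 9×10 + 2 = 592 (decimal)
Convert 三十七 (Chinese numeral) → 3×10 + 7 = 37 (decimal)
Compute 592 ÷ 37 = 16
Convert 16 (decimal) → 16 = 1×10 + 6 → 1 ten, 6 ones (place-value notation)
1 ten, 6 ones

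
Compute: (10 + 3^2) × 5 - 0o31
Convert 3^2 (power) → 9 (decimal)
Convert 0o31 (octal) → 3×8 + 1 = 25 (decimal)
Expression in decimal: (10 + 9) × 5 - 25
Parentheses first: 10 + 9 = 19
Multiply: 19 × 5 = 95
Subtract: 95 - 25 = 70
70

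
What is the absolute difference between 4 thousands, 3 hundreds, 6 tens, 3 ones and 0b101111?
Convert 4 thousands, 3 hundreds, 6 tens, 3 ones (place-value notation) → 4×1000 + 3×100 + 6×10 + 3 = 4363 (decimal)
Convert 0b101111 (binary) → 32 + 8 + 4 + 2 + 1 = 47 (decimal)
Compute |4363 - 47| = 4316
4316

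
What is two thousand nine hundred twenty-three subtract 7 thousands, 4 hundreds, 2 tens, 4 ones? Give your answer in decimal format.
Convert two thousand nine hundred twenty-three (English words) → 2×1000 + 9×100 + 23 = 2923 (decimal)
Convert 7 thousands, 4 hundreds, 2 tens, 4 ones (place-value notation) → 7×1000 + 4×100 + 2×10 + 4 = 7424 (decimal)
Compute 2923 - 7424 = -4501
-4501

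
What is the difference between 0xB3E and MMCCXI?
Convert 0xB3E (hexadecimal) → 11×256 + 3×16 + 14 = 2878 (decimal)
Convert MMCCXI (Roman numeral) → 1000 + 1000 + 100 + 100 + 10 + 1 = 2211 (decimal)
Difference: |2878 - 2211| = 667
667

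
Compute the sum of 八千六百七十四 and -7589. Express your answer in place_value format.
Convert 八千六百七十四 (Chinese numeral) → 8×1000 + 6×100 + 7×10 + 4 = 8674 (decimal)
Compute 8674 + -7589 = 1085
Convert 1085 (decimal) → 1085 = 1×1000 + 8×10 + 5 → 1 thousand, 8 tens, 5 ones (place-value notation)
1 thousand, 8 tens, 5 ones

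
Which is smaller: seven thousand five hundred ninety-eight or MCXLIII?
Convert seven thousand five hundred ninety-eight (English words) → 7×1000 + 5×100 + 98 = 7598 (decimal)
Convert MCXLIII (Roman numeral) → 1000 + 100 + 40 + 1 + 1 + 1 = 1143 (decimal)
Compare 7598 vs 1143: smaller = 1143
1143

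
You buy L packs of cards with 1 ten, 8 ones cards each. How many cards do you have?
Convert 1 ten, 8 ones (place-value notation) → 1×10 + 8 = 18 (decimal)
Convert L (Roman numeral) → 50 (decimal)
Compute 18 × 50 = 900
900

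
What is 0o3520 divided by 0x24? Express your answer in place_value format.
Convert 0o3520 (octal) → 3×512 + 5×64 + 2×8 = 1872 (decimal)
Convert 0x24 (hexadecimal) → 2×16 + 4 = 36 (decimal)
Compute 1872 ÷ 36 = 52
Convert 52 (decimal) → 52 = 5×10 + 2 → 5 tens, 2 ones (place-value notation)
5 tens, 2 ones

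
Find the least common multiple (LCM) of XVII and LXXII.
Convert XVII (Roman numeral) → 10 + 5 + 1 + 1 = 17 (decimal)
Convert LXXII (Roman numeral) → 50 + 10 + 10 + 1 + 1 = 72 (decimal)
Compute lcm(17, 72) = 1224
1224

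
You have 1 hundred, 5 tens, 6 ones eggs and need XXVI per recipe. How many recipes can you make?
Convert 1 hundred, 5 tens, 6 ones (place-value notation) → 1×100 + 5×10 + 6 = 156 (decimal)
Convert XXVI (Roman numeral) → 10 + 10 + 5 + 1 = 26 (decimal)
Compute 156 ÷ 26 = 6
6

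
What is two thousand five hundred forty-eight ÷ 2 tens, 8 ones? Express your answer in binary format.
Convert two thousand five hundred forty-eight (English words) → 2×1000 + 5×100 + 48 = 2548 (decimal)
Convert 2 tens, 8 ones (place-value notation) → 2×10 + 8 = 28 (decimal)
Compute 2548 ÷ 28 = 91
Convert 91 (decimal) → 91 = 64 + 16 + 8 + 2 + 1 → 0b1011011 (binary)
0b1011011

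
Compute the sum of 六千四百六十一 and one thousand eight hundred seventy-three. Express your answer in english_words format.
Convert 六千四百六十一 (Chinese numeral) → 6×1000 + 4×100 + 6×10 + 1 = 6461 (decimal)
Convert one thousand eight hundred seventy-three (English words) → 1×1000 + 8×100 + 73 = 1873 (decimal)
Compute 6461 + 1873 = 8334
Convert 8334 (decimal) → 8334 = 8×1000 + 3×100 + 34 → eight thousand three hundred thirty-four (English words)
eight thousand three hundred thirty-four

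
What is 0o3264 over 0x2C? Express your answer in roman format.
Convert 0o3264 (octal) → 3×512 + 2×64 + 6×8 + 4 = 1716 (decimal)
Convert 0x2C (hexadecimal) → 2×16 + 12 = 44 (decimal)
Compute 1716 ÷ 44 = 39
Convert 39 (decimal) → 39 = 10 + 10 + 10 + 9 → XXXIX (Roman numeral)
XXXIX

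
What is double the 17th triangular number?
The 17th triangular number = 17×18/2 = 153
Compute 153 × 2 = 306
306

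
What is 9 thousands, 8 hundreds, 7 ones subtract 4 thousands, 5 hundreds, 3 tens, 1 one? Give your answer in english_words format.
Convert 9 thousands, 8 hundreds, 7 ones (place-value notation) → 9×1000 + 8×100 + 7 = 9807 (decimal)
Convert 4 thousands, 5 hundreds, 3 tens, 1 one (place-value notation) → 4×1000 + 5×100 + 3×10 + 1 = 4531 (decimal)
Compute 9807 - 4531 = 5276
Convert 5276 (decimal) → 5276 = 5×1000 + 2×100 + 76 → five thousand two hundred seventy-six (English words)
five thousand two hundred seventy-six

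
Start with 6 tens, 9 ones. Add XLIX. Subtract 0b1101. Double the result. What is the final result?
Convert 6 tens, 9 ones (place-value notation) → 6×10 + 9 = 69 (decimal)
Start: 69
Convert XLIX (Roman numeral) → 40 + 9 = 49 (decimal)
69 + 49 = 118
Convert 0b1101 (binary) → 8 + 4 + 1 = 13 (decimal)
118 - 13 = 105
105 × 2 = 210
210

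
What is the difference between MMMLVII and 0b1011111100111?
Convert MMMLVII (Roman numeral) → 1000 + 1000 + 1000 + 50 + 5 + 1 + 1 = 3057 (decimal)
Convert 0b1011111100111 (binary) → 4096 + 1024 + 512 + 256 + 128 + 64 + 32 + 4 + 2 + 1 = 6119 (decimal)
Difference: |3057 - 6119| = 3062
3062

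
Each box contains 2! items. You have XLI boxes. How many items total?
Convert 2! (factorial) → 2 (decimal)
Convert XLI (Roman numeral) → 40 + 1 = 41 (decimal)
Compute 2 × 41 = 82
82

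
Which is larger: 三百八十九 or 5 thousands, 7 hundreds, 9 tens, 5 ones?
Convert 三百八十九 (Chinese numeral) → 3×100 + 8×10 + 9 = 389 (decimal)
Convert 5 thousands, 7 hundreds, 9 tens, 5 ones (place-value notation) → 5×1000 + 7×100 + 9×10 + 5 = 5795 (decimal)
Compare 389 vs 5795: larger = 5795
5795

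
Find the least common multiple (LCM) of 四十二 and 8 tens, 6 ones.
Convert 四十二 (Chinese numeral) → 4×10 + 2 = 42 (decimal)
Convert 8 tens, 6 ones (place-value notation) → 8×10 + 6 = 86 (decimal)
Compute lcm(42, 86) = 1806
1806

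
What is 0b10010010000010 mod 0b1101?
Convert 0b10010010000010 (binary) → 8192 + 1024 + 128 + 2 = 9346 (decimal)
Convert 0b1101 (binary) → 8 + 4 + 1 = 13 (decimal)
Compute 9346 mod 13 = 12
12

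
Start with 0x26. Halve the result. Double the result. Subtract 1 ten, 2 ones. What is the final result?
Convert 0x26 (hexadecimal) → 2×16 + 6 = 38 (decimal)
Start: 38
38 ÷ 2 = 19
19 × 2 = 38
Convert 1 ten, 2 ones (place-value notation) → 1×10 + 2 = 12 (decimal)
38 - 12 = 26
26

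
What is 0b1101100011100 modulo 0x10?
Convert 0b1101100011100 (binary) → 4096 + 2048 + 512 + 256 + 16 + 8 + 4 = 6940 (decimal)
Convert 0x10 (hexadecimal) → 1×16 = 16 (decimal)
Compute 6940 mod 16 = 12
12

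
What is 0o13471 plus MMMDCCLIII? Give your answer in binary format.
Convert 0o13471 (octal) → 1×4096 + 3×512 + 4×64 + 7×8 + 1 = 5945 (decimal)
Convert MMMDCCLIII (Roman numeral) → 1000 + 1000 + 1000 + 500 + 100 + 100 + 50 + 1 + 1 + 1 = 3753 (decimal)
Compute 5945 + 3753 = 9698
Convert 9698 (decimal) → 9698 = 8192 + 1024 + 256 + 128 + 64 + 32 + 2 → 0b10010111100010 (binary)
0b10010111100010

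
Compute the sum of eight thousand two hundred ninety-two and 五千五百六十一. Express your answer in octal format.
Convert eight thousand two hundred ninety-two (English words) → 8×1000 + 2×100 + 92 = 8292 (decimal)
Convert 五千五百六十一 (Chinese numeral) → 5×1000 + 5×100 + 6×10 + 1 = 5561 (decimal)
Compute 8292 + 5561 = 13853
Convert 13853 (decimal) → 13853 = 3×4096 + 3×512 + 3×8 + 5 → 0o33035 (octal)
0o33035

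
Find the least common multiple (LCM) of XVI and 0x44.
Convert XVI (Roman numeral) → 10 + 5 + 1 = 16 (decimal)
Convert 0x44 (hexadecimal) → 4×16 + 4 = 68 (decimal)
Compute lcm(16, 68) = 272
272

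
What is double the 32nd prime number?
The 32nd prime number = 131
Compute 131 × 2 = 262
262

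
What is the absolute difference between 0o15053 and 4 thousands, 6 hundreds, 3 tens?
Convert 0o15053 (octal) → 1×4096 + 5×512 + 5×8 + 3 = 6699 (decimal)
Convert 4 thousands, 6 hundreds, 3 tens (place-value notation) → 4×1000 + 6×100 + 3×10 = 4630 (decimal)
Compute |6699 - 4630| = 2069
2069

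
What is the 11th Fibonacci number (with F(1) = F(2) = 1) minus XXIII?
The 11th Fibonacci number (with F(1) = F(2) = 1): 1, 1, 2, 3, 5, 8, 13, 21, 34, 55, 89 → 89
Convert XXIII (Roman numeral) → 10 + 10 + 1 + 1 + 1 = 23 (decimal)
Compute 89 - 23 = 66
66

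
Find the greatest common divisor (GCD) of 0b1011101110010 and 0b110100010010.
Convert 0b1011101110010 (binary) → 4096 + 1024 + 512 + 256 + 64 + 32 + 16 + 2 = 6002 (decimal)
Convert 0b110100010010 (binary) → 2048 + 1024 + 256 + 16 + 2 = 3346 (decimal)
Compute gcd(6002, 3346) = 2
2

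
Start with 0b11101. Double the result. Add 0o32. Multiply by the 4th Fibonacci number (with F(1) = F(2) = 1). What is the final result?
Convert 0b11101 (binary) → 16 + 8 + 4 + 1 = 29 (decimal)
Start: 29
29 × 2 = 58
Convert 0o32 (octal) → 3×8 + 2 = 26 (decimal)
58 + 26 = 84
Convert the 4th Fibonacci number (with F(1) = F(2) = 1) (Fibonacci index) → 1, 1, 2, 3 → 3 (decimal)
84 × 3 = 252
252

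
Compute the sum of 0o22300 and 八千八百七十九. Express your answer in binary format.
Convert 0o22300 (octal) → 2×4096 + 2×512 + 3×64 = 9408 (decimal)
Convert 八千八百七十九 (Chinese numeral) → 8×1000 + 8×100 + 7×10 + 9 = 8879 (decimal)
Compute 9408 + 8879 = 18287
Convert 18287 (decimal) → 18287 = 16384 + 1024 + 512 + 256 + 64 + 32 + 8 + 4 + 2 + 1 → 0b100011101101111 (binary)
0b100011101101111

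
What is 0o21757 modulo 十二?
Convert 0o21757 (octal) → 2×4096 + 1×512 + 7×64 + 5×8 + 7 = 9199 (decimal)
Convert 十二 (Chinese numeral) → 1×10 + 2 = 12 (decimal)
Compute 9199 mod 12 = 7
7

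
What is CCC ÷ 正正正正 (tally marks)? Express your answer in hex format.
Convert CCC (Roman numeral) → 100 + 100 + 100 = 300 (decimal)
Convert 正正正正 (tally marks) → 5 + 5 + 5 + 5 = 20 (decimal)
Compute 300 ÷ 20 = 15
Convert 15 (decimal) → 0xF (hexadecimal)
0xF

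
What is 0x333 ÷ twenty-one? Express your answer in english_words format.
Convert 0x333 (hexadecimal) → 3×256 + 3×16 + 3 = 819 (decimal)
Convert twenty-one (English words) → 21 (decimal)
Compute 819 ÷ 21 = 39
Convert 39 (decimal) → thirty-nine (English words)
thirty-nine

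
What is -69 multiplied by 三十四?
Convert 三十四 (Chinese numeral) → 3×10 + 4 = 34 (decimal)
Compute -69 × 34 = -2346
-2346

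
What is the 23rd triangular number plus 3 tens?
The 23rd triangular number = 23×24/2 = 276
Convert 3 tens (place-value notation) → 3×10 = 30 (decimal)
Compute 276 + 30 = 306
306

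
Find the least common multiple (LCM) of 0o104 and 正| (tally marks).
Convert 0o104 (octal) → 1×64 + 4 = 68 (decimal)
Convert 正| (tally marks) → 5 + 1 = 6 (decimal)
Compute lcm(68, 6) = 204
204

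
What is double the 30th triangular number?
The 30th triangular number = 30×31/2 = 465
Compute 465 × 2 = 930
930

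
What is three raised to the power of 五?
Convert three (English words) → 3 (decimal)
Convert 五 (Chinese numeral) → 5 (decimal)
Compute 3 ^ 5 = 243
243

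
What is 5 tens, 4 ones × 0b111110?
Convert 5 tens, 4 ones (place-value notation) → 5×10 + 4 = 54 (decimal)
Convert 0b111110 (binary) → 32 + 16 + 8 + 4 + 2 = 62 (decimal)
Compute 54 × 62 = 3348
3348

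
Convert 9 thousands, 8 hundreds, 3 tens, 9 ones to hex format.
Convert 9 thousands, 8 hundreds, 3 tens, 9 ones (place-value notation) → 9×1000 + 8×100 + 3×10 + 9 = 9839 (decimal)
Convert 9839 (decimal) → 9839 = 2×4096 + 6×256 + 6×16 + 15 → 0x266F (hexadecimal)
0x266F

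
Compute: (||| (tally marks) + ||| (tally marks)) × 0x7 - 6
Convert ||| (tally marks) → 3 (decimal)
Convert ||| (tally marks) → 3 (decimal)
Convert 0x7 (hexadecimal) → 7 (decimal)
Expression in decimal: (3 + 3) × 7 - 6
Parentheses first: 3 + 3 = 6
Multiply: 6 × 7 = 42
Subtract: 42 - 6 = 36
36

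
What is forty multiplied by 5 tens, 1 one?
Convert forty (English words) → 40 (decimal)
Convert 5 tens, 1 one (place-value notation) → 5×10 + 1 = 51 (decimal)
Compute 40 × 51 = 2040
2040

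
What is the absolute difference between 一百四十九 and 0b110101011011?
Convert 一百四十九 (Chinese numeral) → 1×100 + 4×10 + 9 = 149 (decimal)
Convert 0b110101011011 (binary) → 2048 + 1024 + 256 + 64 + 16 + 8 + 2 + 1 = 3419 (decimal)
Compute |149 - 3419| = 3270
3270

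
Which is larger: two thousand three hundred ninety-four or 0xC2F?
Convert two thousand three hundred ninety-four (English words) → 2×1000 + 3×100 + 94 = 2394 (decimal)
Convert 0xC2F (hexadecimal) → 12×256 + 2×16 + 15 = 3119 (decimal)
Compare 2394 vs 3119: larger = 3119
3119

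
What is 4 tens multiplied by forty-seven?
Convert 4 tens (place-value notation) → 4×10 = 40 (decimal)
Convert forty-seven (English words) → 47 (decimal)
Compute 40 × 47 = 1880
1880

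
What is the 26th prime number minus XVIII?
The 26th prime number = 101
Convert XVIII (Roman numeral) → 10 + 5 + 1 + 1 + 1 = 18 (decimal)
Compute 101 - 18 = 83
83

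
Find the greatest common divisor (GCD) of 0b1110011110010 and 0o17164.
Convert 0b1110011110010 (binary) → 4096 + 2048 + 1024 + 128 + 64 + 32 + 16 + 2 = 7410 (decimal)
Convert 0o17164 (octal) → 1×4096 + 7×512 + 1×64 + 6×8 + 4 = 7796 (decimal)
Compute gcd(7410, 7796) = 2
2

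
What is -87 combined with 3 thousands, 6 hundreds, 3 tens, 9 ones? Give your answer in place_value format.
Convert 3 thousands, 6 hundreds, 3 tens, 9 ones (place-value notation) → 3×1000 + 6×100 + 3×10 + 9 = 3639 (decimal)
Compute -87 + 3639 = 3552
Convert 3552 (decimal) → 3552 = 3×1000 + 5×100 + 5×10 + 2 → 3 thousands, 5 hundreds, 5 tens, 2 ones (place-value notation)
3 thousands, 5 hundreds, 5 tens, 2 ones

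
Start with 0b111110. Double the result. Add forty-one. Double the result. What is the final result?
Convert 0b111110 (binary) → 32 + 16 + 8 + 4 + 2 = 62 (decimal)
Start: 62
62 × 2 = 124
Convert forty-one (English words) → 41 (decimal)
124 + 41 = 165
165 × 2 = 330
330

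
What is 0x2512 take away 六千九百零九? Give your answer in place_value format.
Convert 0x2512 (hexadecimal) → 2×4096 + 5×256 + 1×16 + 2 = 9490 (decimal)
Convert 六千九百零九 (Chinese numeral) → 6×1000 + 9×100 + 9 = 6909 (decimal)
Compute 9490 - 6909 = 2581
Convert 2581 (decimal) → 2581 = 2×1000 + 5×100 + 8×10 + 1 → 2 thousands, 5 hundreds, 8 tens, 1 one (place-value notation)
2 thousands, 5 hundreds, 8 tens, 1 one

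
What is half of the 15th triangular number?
The 15th triangular number = 15×16/2 = 120
Compute 120 ÷ 2 = 60
60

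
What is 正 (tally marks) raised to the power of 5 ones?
Convert 正 (tally marks) → 5 (decimal)
Convert 5 ones (place-value notation) → 5 (decimal)
Compute 5 ^ 5 = 3125
3125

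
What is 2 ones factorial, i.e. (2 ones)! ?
Convert 2 ones (place-value notation) → 2 (decimal)
Compute 2! = 2
2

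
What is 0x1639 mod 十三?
Convert 0x1639 (hexadecimal) → 1×4096 + 6×256 + 3×16 + 9 = 5689 (decimal)
Convert 十三 (Chinese numeral) → 1×10 + 3 = 13 (decimal)
Compute 5689 mod 13 = 8
8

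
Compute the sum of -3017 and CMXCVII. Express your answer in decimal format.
Convert CMXCVII (Roman numeral) → 900 + 90 + 5 + 1 + 1 = 997 (decimal)
Compute -3017 + 997 = -2020
-2020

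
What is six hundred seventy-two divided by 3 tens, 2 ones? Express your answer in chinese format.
Convert six hundred seventy-two (English words) → 6×100 + 72 = 672 (decimal)
Convert 3 tens, 2 ones (place-value notation) → 3×10 + 2 = 32 (decimal)
Compute 672 ÷ 32 = 21
Convert 21 (decimal) → 21 = 2×10 + 1 → 二十一 (Chinese numeral)
二十一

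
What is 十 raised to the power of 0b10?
Convert 十 (Chinese numeral) → 1×10 = 10 (decimal)
Convert 0b10 (binary) → 2 (decimal)
Compute 10 ^ 2 = 100
100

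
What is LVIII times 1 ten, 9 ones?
Convert LVIII (Roman numeral) → 50 + 5 + 1 + 1 + 1 = 58 (decimal)
Convert 1 ten, 9 ones (place-value notation) → 1×10 + 9 = 19 (decimal)
Compute 58 × 19 = 1102
1102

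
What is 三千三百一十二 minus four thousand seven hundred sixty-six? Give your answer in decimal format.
Convert 三千三百一十二 (Chinese numeral) → 3×1000 + 3×100 + 1×10 + 2 = 3312 (decimal)
Convert four thousand seven hundred sixty-six (English words) → 4×1000 + 7×100 + 66 = 4766 (decimal)
Compute 3312 - 4766 = -1454
-1454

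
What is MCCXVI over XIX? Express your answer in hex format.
Convert MCCXVI (Roman numeral) → 1000 + 100 + 100 + 10 + 5 + 1 = 1216 (decimal)
Convert XIX (Roman numeral) → 10 + 9 = 19 (decimal)
Compute 1216 ÷ 19 = 64
Convert 64 (decimal) → 64 = 4×16 → 0x40 (hexadecimal)
0x40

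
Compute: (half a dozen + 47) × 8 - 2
Convert half a dozen (colloquial) → 6 (decimal)
Expression in decimal: (6 + 47) × 8 - 2
Parentheses first: 6 + 47 = 53
Multiply: 53 × 8 = 424
Subtract: 424 - 2 = 422
422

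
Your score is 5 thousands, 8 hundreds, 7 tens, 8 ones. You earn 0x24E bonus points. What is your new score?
Convert 5 thousands, 8 hundreds, 7 tens, 8 ones (place-value notation) → 5×1000 + 8×100 + 7×10 + 8 = 5878 (decimal)
Convert 0x24E (hexadecimal) → 2×256 + 4×16 + 14 = 590 (decimal)
Compute 5878 + 590 = 6468
6468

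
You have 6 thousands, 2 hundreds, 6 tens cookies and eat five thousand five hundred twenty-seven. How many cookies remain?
Convert 6 thousands, 2 hundreds, 6 tens (place-value notation) → 6×1000 + 2×100 + 6×10 = 6260 (decimal)
Convert five thousand five hundred twenty-seven (English words) → 5×1000 + 5×100 + 27 = 5527 (decimal)
Compute 6260 - 5527 = 733
733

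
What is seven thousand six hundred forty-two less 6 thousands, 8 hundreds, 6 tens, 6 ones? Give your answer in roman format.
Convert seven thousand six hundred forty-two (English words) → 7×1000 + 6×100 + 42 = 7642 (decimal)
Convert 6 thousands, 8 hundreds, 6 tens, 6 ones (place-value notation) → 6×1000 + 8×100 + 6×10 + 6 = 6866 (decimal)
Compute 7642 - 6866 = 776
Convert 776 (decimal) → 776 = 500 + 100 + 100 + 50 + 10 + 10 + 5 + 1 → DCCLXXVI (Roman numeral)
DCCLXXVI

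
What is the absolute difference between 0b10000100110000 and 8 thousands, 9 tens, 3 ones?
Convert 0b10000100110000 (binary) → 8192 + 256 + 32 + 16 = 8496 (decimal)
Convert 8 thousands, 9 tens, 3 ones (place-value notation) → 8×1000 + 9×10 + 3 = 8093 (decimal)
Compute |8496 - 8093| = 403
403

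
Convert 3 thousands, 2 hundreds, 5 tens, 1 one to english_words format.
Convert 3 thousands, 2 hundreds, 5 tens, 1 one (place-value notation) → 3×1000 + 2×100 + 5×10 + 1 = 3251 (decimal)
Convert 3251 (decimal) → 3251 = 3×1000 + 2×100 + 51 → three thousand two hundred fifty-one (English words)
three thousand two hundred fifty-one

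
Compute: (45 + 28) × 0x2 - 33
Convert 0x2 (hexadecimal) → 2 (decimal)
Expression in decimal: (45 + 28) × 2 - 33
Parentheses first: 45 + 28 = 73
Multiply: 73 × 2 = 146
Subtract: 146 - 33 = 113
113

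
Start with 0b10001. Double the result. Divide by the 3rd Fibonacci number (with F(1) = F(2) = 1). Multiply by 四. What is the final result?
Convert 0b10001 (binary) → 16 + 1 = 17 (decimal)
Start: 17
17 × 2 = 34
Convert the 3rd Fibonacci number (with F(1) = F(2) = 1) (Fibonacci index) → 1, 1, 2 → 2 (decimal)
34 ÷ 2 = 17
Convert 四 (Chinese numeral) → 4 (decimal)
17 × 4 = 68
68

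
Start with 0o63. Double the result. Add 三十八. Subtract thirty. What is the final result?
Convert 0o63 (octal) → 6×8 + 3 = 51 (decimal)
Start: 51
51 × 2 = 102
Convert 三十八 (Chinese numeral) → 3×10 + 8 = 38 (decimal)
102 + 38 = 140
Convert thirty (English words) → 30 (decimal)
140 - 30 = 110
110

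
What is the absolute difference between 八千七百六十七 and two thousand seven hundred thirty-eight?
Convert 八千七百六十七 (Chinese numeral) → 8×1000 + 7×100 + 6×10 + 7 = 8767 (decimal)
Convert two thousand seven hundred thirty-eight (English words) → 2×1000 + 7×100 + 38 = 2738 (decimal)
Compute |8767 - 2738| = 6029
6029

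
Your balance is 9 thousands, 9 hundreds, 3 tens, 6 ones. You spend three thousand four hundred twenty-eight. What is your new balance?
Convert 9 thousands, 9 hundreds, 3 tens, 6 ones (place-value notation) → 9×1000 + 9×100 + 3×10 + 6 = 9936 (decimal)
Convert three thousand four hundred twenty-eight (English words) → 3×1000 + 4×100 + 28 = 3428 (decimal)
Compute 9936 - 3428 = 6508
6508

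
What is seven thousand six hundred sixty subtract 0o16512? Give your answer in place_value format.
Convert seven thousand six hundred sixty (English words) → 7×1000 + 6×100 + 60 = 7660 (decimal)
Convert 0o16512 (octal) → 1×4096 + 6×512 + 5×64 + 1×8 + 2 = 7498 (decimal)
Compute 7660 - 7498 = 162
Convert 162 (decimal) → 162 = 1×100 + 6×10 + 2 → 1 hundred, 6 tens, 2 ones (place-value notation)
1 hundred, 6 tens, 2 ones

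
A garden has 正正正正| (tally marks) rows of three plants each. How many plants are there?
Convert three (English words) → 3 (decimal)
Convert 正正正正| (tally marks) → 5 + 5 + 5 + 5 + 1 = 21 (decimal)
Compute 3 × 21 = 63
63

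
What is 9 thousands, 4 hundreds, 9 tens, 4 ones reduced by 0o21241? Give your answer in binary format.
Convert 9 thousands, 4 hundreds, 9 tens, 4 ones (place-value notation) → 9×1000 + 4×100 + 9×10 + 4 = 9494 (decimal)
Convert 0o21241 (octal) → 2×4096 + 1×512 + 2×64 + 4×8 + 1 = 8865 (decimal)
Compute 9494 - 8865 = 629
Convert 629 (decimal) → 629 = 512 + 64 + 32 + 16 + 4 + 1 → 0b1001110101 (binary)
0b1001110101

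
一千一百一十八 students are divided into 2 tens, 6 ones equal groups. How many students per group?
Convert 一千一百一十八 (Chinese numeral) → 1×1000 + 1×100 + 1×10 + 8 = 1118 (decimal)
Convert 2 tens, 6 ones (place-value notation) → 2×10 + 6 = 26 (decimal)
Compute 1118 ÷ 26 = 43
43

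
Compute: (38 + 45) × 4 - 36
Parentheses first: 38 + 45 = 83
Multiply: 83 × 4 = 332
Subtract: 332 - 36 = 296
296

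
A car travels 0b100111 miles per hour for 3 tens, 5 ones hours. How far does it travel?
Convert 0b100111 (binary) → 32 + 4 + 2 + 1 = 39 (decimal)
Convert 3 tens, 5 ones (place-value notation) → 3×10 + 5 = 35 (decimal)
Compute 39 × 35 = 1365
1365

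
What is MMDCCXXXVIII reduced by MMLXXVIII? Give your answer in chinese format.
Convert MMDCCXXXVIII (Roman numeral) → 1000 + 1000 + 500 + 100 + 100 + 10 + 10 + 10 + 5 + 1 + 1 + 1 = 2738 (decimal)
Convert MMLXXVIII (Roman numeral) → 1000 + 1000 + 50 + 10 + 10 + 5 + 1 + 1 + 1 = 2078 (decimal)
Compute 2738 - 2078 = 660
Convert 660 (decimal) → 660 = 6×100 + 6×10 → 六百六十 (Chinese numeral)
六百六十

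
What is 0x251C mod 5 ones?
Convert 0x251C (hexadecimal) → 2×4096 + 5×256 + 1×16 + 12 = 9500 (decimal)
Convert 5 ones (place-value notation) → 5 (decimal)
Compute 9500 mod 5 = 0
0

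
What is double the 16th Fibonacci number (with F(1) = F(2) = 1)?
The 16th Fibonacci number (with F(1) = F(2) = 1) = 987
Compute 987 × 2 = 1974
1974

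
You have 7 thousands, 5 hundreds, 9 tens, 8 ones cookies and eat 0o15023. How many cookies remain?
Convert 7 thousands, 5 hundreds, 9 tens, 8 ones (place-value notation) → 7×1000 + 5×100 + 9×10 + 8 = 7598 (decimal)
Convert 0o15023 (octal) → 1×4096 + 5×512 + 2×8 + 3 = 6675 (decimal)
Compute 7598 - 6675 = 923
923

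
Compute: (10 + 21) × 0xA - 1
Convert 0xA (hexadecimal) → 10 (decimal)
Expression in decimal: (10 + 21) × 10 - 1
Parentheses first: 10 + 21 = 31
Multiply: 31 × 10 = 310
Subtract: 310 - 1 = 309
309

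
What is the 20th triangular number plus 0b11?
The 20th triangular number = 20×21/2 = 210
Convert 0b11 (binary) → 2 + 1 = 3 (decimal)
Compute 210 + 3 = 213
213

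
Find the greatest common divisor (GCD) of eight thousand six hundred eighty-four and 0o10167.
Convert eight thousand six hundred eighty-four (English words) → 8×1000 + 6×100 + 84 = 8684 (decimal)
Convert 0o10167 (octal) → 1×4096 + 1×64 + 6×8 + 7 = 4215 (decimal)
Compute gcd(8684, 4215) = 1
1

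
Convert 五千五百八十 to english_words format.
Convert 五千五百八十 (Chinese numeral) → 5×1000 + 5×100 + 8×10 = 5580 (decimal)
Convert 5580 (decimal) → 5580 = 5×1000 + 5×100 + 80 → five thousand five hundred eighty (English words)
five thousand five hundred eighty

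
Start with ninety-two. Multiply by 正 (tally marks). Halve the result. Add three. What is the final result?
Convert ninety-two (English words) → 92 (decimal)
Start: 92
Convert 正 (tally marks) → 5 (decimal)
92 × 5 = 460
460 ÷ 2 = 230
Convert three (English words) → 3 (decimal)
230 + 3 = 233
233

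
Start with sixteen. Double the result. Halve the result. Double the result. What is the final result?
Convert sixteen (English words) → 16 (decimal)
Start: 16
16 × 2 = 32
32 ÷ 2 = 16
16 × 2 = 32
32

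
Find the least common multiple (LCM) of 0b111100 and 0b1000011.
Convert 0b111100 (binary) → 32 + 16 + 8 + 4 = 60 (decimal)
Convert 0b1000011 (binary) → 64 + 2 + 1 = 67 (decimal)
Compute lcm(60, 67) = 4020
4020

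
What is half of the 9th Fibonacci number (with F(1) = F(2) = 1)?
The 9th Fibonacci number (with F(1) = F(2) = 1): 1, 1, 2, 3, 5, 8, 13, 21, 34 → 34
Compute 34 ÷ 2 = 17
17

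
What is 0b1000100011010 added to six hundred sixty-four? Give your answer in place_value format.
Convert 0b1000100011010 (binary) → 4096 + 256 + 16 + 8 + 2 = 4378 (decimal)
Convert six hundred sixty-four (English words) → 6×100 + 64 = 664 (decimal)
Compute 4378 + 664 = 5042
Convert 5042 (decimal) → 5042 = 5×1000 + 4×10 + 2 → 5 thousands, 4 tens, 2 ones (place-value notation)
5 thousands, 4 tens, 2 ones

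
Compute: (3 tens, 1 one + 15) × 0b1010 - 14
Convert 3 tens, 1 one (place-value notation) → 3×10 + 1 = 31 (decimal)
Convert 0b1010 (binary) → 8 + 2 = 10 (decimal)
Expression in decimal: (31 + 15) × 10 - 14
Parentheses first: 31 + 15 = 46
Multiply: 46 × 10 = 460
Subtract: 460 - 14 = 446
446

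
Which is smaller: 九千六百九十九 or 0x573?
Convert 九千六百九十九 (Chinese numeral) → 9×1000 + 6×100 + 9×10 + 9 = 9699 (decimal)
Convert 0x573 (hexadecimal) → 5×256 + 7×16 + 3 = 1395 (decimal)
Compare 9699 vs 1395: smaller = 1395
1395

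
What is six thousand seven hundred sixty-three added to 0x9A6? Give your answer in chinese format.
Convert six thousand seven hundred sixty-three (English words) → 6×1000 + 7×100 + 63 = 6763 (decimal)
Convert 0x9A6 (hexadecimal) → 9×256 + 10×16 + 6 = 2470 (decimal)
Compute 6763 + 2470 = 9233
Convert 9233 (decimal) → 9233 = 9×1000 + 2×100 + 3×10 + 3 → 九千二百三十三 (Chinese numeral)
九千二百三十三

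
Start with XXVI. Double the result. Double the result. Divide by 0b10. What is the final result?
Convert XXVI (Roman numeral) → 10 + 10 + 5 + 1 = 26 (decimal)
Start: 26
26 × 2 = 52
52 × 2 = 104
Convert 0b10 (binary) → 2 (decimal)
104 ÷ 2 = 52
52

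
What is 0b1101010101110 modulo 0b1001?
Convert 0b1101010101110 (binary) → 4096 + 2048 + 512 + 128 + 32 + 8 + 4 + 2 = 6830 (decimal)
Convert 0b1001 (binary) → 8 + 1 = 9 (decimal)
Compute 6830 mod 9 = 8
8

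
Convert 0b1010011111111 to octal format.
Convert 0b1010011111111 (binary) → 4096 + 1024 + 128 + 64 + 32 + 16 + 8 + 4 + 2 + 1 = 5375 (decimal)
Convert 5375 (decimal) → 5375 = 1×4096 + 2×512 + 3×64 + 7×8 + 7 → 0o12377 (octal)
0o12377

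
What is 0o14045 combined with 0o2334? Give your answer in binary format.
Convert 0o14045 (octal) → 1×4096 + 4×512 + 4×8 + 5 = 6181 (decimal)
Convert 0o2334 (octal) → 2×512 + 3×64 + 3×8 + 4 = 1244 (decimal)
Compute 6181 + 1244 = 7425
Convert 7425 (decimal) → 7425 = 4096 + 2048 + 1024 + 256 + 1 → 0b1110100000001 (binary)
0b1110100000001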